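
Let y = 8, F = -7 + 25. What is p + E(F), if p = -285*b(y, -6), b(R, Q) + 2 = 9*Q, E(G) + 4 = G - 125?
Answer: 15849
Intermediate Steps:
F = 18
E(G) = -129 + G (E(G) = -4 + (G - 125) = -4 + (-125 + G) = -129 + G)
b(R, Q) = -2 + 9*Q
p = 15960 (p = -285*(-2 + 9*(-6)) = -285*(-2 - 54) = -285*(-56) = 15960)
p + E(F) = 15960 + (-129 + 18) = 15960 - 111 = 15849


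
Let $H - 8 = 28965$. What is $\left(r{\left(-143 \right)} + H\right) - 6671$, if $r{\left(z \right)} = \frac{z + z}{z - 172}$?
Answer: $\frac{7025416}{315} \approx 22303.0$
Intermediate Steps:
$H = 28973$ ($H = 8 + 28965 = 28973$)
$r{\left(z \right)} = \frac{2 z}{-172 + z}$
$\left(r{\left(-143 \right)} + H\right) - 6671 = \left(2 \left(-143\right) \frac{1}{-172 - 143} + 28973\right) - 6671 = \left(2 \left(-143\right) \frac{1}{-315} + 28973\right) - 6671 = \left(2 \left(-143\right) \left(- \frac{1}{315}\right) + 28973\right) - 6671 = \left(\frac{286}{315} + 28973\right) - 6671 = \frac{9126781}{315} - 6671 = \frac{7025416}{315}$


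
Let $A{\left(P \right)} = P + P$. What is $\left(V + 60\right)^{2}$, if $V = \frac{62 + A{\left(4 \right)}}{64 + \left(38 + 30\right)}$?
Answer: $\frac{15960025}{4356} \approx 3663.9$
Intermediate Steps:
$A{\left(P \right)} = 2 P$
$V = \frac{35}{66}$ ($V = \frac{62 + 2 \cdot 4}{64 + \left(38 + 30\right)} = \frac{62 + 8}{64 + 68} = \frac{70}{132} = 70 \cdot \frac{1}{132} = \frac{35}{66} \approx 0.5303$)
$\left(V + 60\right)^{2} = \left(\frac{35}{66} + 60\right)^{2} = \left(\frac{3995}{66}\right)^{2} = \frac{15960025}{4356}$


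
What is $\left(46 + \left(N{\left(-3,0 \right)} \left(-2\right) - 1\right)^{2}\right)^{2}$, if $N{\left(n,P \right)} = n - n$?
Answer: $2209$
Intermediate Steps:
$N{\left(n,P \right)} = 0$
$\left(46 + \left(N{\left(-3,0 \right)} \left(-2\right) - 1\right)^{2}\right)^{2} = \left(46 + \left(0 \left(-2\right) - 1\right)^{2}\right)^{2} = \left(46 + \left(0 - 1\right)^{2}\right)^{2} = \left(46 + \left(-1\right)^{2}\right)^{2} = \left(46 + 1\right)^{2} = 47^{2} = 2209$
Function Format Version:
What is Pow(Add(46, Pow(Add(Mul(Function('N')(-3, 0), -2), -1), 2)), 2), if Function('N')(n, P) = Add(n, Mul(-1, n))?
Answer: 2209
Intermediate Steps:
Function('N')(n, P) = 0
Pow(Add(46, Pow(Add(Mul(Function('N')(-3, 0), -2), -1), 2)), 2) = Pow(Add(46, Pow(Add(Mul(0, -2), -1), 2)), 2) = Pow(Add(46, Pow(Add(0, -1), 2)), 2) = Pow(Add(46, Pow(-1, 2)), 2) = Pow(Add(46, 1), 2) = Pow(47, 2) = 2209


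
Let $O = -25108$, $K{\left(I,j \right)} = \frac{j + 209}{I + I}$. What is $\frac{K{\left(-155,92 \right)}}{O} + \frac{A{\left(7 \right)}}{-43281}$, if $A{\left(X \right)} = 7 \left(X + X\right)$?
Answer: $- \frac{107107637}{48125256840} \approx -0.0022256$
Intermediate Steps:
$K{\left(I,j \right)} = \frac{209 + j}{2 I}$
$A{\left(X \right)} = 14 X$ ($A{\left(X \right)} = 7 \cdot 2 X = 14 X$)
$\frac{K{\left(-155,92 \right)}}{O} + \frac{A{\left(7 \right)}}{-43281} = \frac{\frac{1}{2} \frac{1}{-155} \left(209 + 92\right)}{-25108} + \frac{14 \cdot 7}{-43281} = \frac{1}{2} \left(- \frac{1}{155}\right) 301 \left(- \frac{1}{25108}\right) + 98 \left(- \frac{1}{43281}\right) = \left(- \frac{301}{310}\right) \left(- \frac{1}{25108}\right) - \frac{14}{6183} = \frac{301}{7783480} - \frac{14}{6183} = - \frac{107107637}{48125256840}$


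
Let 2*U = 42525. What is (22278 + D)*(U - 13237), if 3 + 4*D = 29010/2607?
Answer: 1243075970941/6952 ≈ 1.7881e+8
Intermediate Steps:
U = 42525/2 (U = (½)*42525 = 42525/2 ≈ 21263.)
D = 7063/3476 (D = -¾ + (29010/2607)/4 = -¾ + (29010*(1/2607))/4 = -¾ + (¼)*(9670/869) = -¾ + 4835/1738 = 7063/3476 ≈ 2.0319)
(22278 + D)*(U - 13237) = (22278 + 7063/3476)*(42525/2 - 13237) = (77445391/3476)*(16051/2) = 1243075970941/6952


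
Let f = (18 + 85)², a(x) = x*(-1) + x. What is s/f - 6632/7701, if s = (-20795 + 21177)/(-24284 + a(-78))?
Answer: -854299088987/992000295078 ≈ -0.86119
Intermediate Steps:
a(x) = 0 (a(x) = -x + x = 0)
f = 10609 (f = 103² = 10609)
s = -191/12142 (s = (-20795 + 21177)/(-24284 + 0) = 382/(-24284) = 382*(-1/24284) = -191/12142 ≈ -0.015731)
s/f - 6632/7701 = -191/12142/10609 - 6632/7701 = -191/12142*1/10609 - 6632*1/7701 = -191/128814478 - 6632/7701 = -854299088987/992000295078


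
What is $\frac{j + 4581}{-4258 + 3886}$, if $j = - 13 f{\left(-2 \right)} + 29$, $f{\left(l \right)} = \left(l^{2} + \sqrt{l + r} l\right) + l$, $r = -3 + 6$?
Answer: $- \frac{2305}{186} \approx -12.392$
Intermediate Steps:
$r = 3$
$f{\left(l \right)} = l + l^{2} + l \sqrt{3 + l}$ ($f{\left(l \right)} = \left(l^{2} + \sqrt{l + 3} l\right) + l = \left(l^{2} + \sqrt{3 + l} l\right) + l = \left(l^{2} + l \sqrt{3 + l}\right) + l = l + l^{2} + l \sqrt{3 + l}$)
$j = 29$ ($j = - 13 \left(- 2 \left(1 - 2 + \sqrt{3 - 2}\right)\right) + 29 = - 13 \left(- 2 \left(1 - 2 + \sqrt{1}\right)\right) + 29 = - 13 \left(- 2 \left(1 - 2 + 1\right)\right) + 29 = - 13 \left(\left(-2\right) 0\right) + 29 = \left(-13\right) 0 + 29 = 0 + 29 = 29$)
$\frac{j + 4581}{-4258 + 3886} = \frac{29 + 4581}{-4258 + 3886} = \frac{4610}{-372} = 4610 \left(- \frac{1}{372}\right) = - \frac{2305}{186}$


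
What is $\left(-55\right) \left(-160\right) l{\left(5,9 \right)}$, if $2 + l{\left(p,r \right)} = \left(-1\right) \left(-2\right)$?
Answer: $0$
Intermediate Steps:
$l{\left(p,r \right)} = 0$ ($l{\left(p,r \right)} = -2 - -2 = -2 + 2 = 0$)
$\left(-55\right) \left(-160\right) l{\left(5,9 \right)} = \left(-55\right) \left(-160\right) 0 = 8800 \cdot 0 = 0$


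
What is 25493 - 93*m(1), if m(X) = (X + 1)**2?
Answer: 25121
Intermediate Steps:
m(X) = (1 + X)**2
25493 - 93*m(1) = 25493 - 93*(1 + 1)**2 = 25493 - 93*2**2 = 25493 - 93*4 = 25493 - 1*372 = 25493 - 372 = 25121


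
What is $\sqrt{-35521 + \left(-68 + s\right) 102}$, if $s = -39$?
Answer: $i \sqrt{46435} \approx 215.49 i$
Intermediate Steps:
$\sqrt{-35521 + \left(-68 + s\right) 102} = \sqrt{-35521 + \left(-68 - 39\right) 102} = \sqrt{-35521 - 10914} = \sqrt{-46435} = i \sqrt{46435}$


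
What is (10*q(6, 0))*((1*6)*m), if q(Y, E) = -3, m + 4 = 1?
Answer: 540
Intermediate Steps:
m = -3 (m = -4 + 1 = -3)
(10*q(6, 0))*((1*6)*m) = (10*(-3))*((1*6)*(-3)) = -180*(-3) = -30*(-18) = 540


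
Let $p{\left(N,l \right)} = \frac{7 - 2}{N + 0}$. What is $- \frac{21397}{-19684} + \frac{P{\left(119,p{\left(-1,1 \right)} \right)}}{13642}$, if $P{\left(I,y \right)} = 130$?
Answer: $\frac{7748863}{7066556} \approx 1.0966$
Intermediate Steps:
$p{\left(N,l \right)} = \frac{5}{N}$
$- \frac{21397}{-19684} + \frac{P{\left(119,p{\left(-1,1 \right)} \right)}}{13642} = - \frac{21397}{-19684} + \frac{130}{13642} = \left(-21397\right) \left(- \frac{1}{19684}\right) + 130 \cdot \frac{1}{13642} = \frac{21397}{19684} + \frac{65}{6821} = \frac{7748863}{7066556}$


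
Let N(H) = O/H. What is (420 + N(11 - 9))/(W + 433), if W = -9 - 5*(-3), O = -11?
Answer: 829/878 ≈ 0.94419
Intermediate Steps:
N(H) = -11/H
W = 6 (W = -9 + 15 = 6)
(420 + N(11 - 9))/(W + 433) = (420 - 11/(11 - 9))/(6 + 433) = (420 - 11/2)/439 = (420 - 11*½)*(1/439) = (420 - 11/2)*(1/439) = (829/2)*(1/439) = 829/878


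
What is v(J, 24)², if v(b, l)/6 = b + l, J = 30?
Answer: 104976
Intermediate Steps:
v(b, l) = 6*b + 6*l (v(b, l) = 6*(b + l) = 6*b + 6*l)
v(J, 24)² = (6*30 + 6*24)² = (180 + 144)² = 324² = 104976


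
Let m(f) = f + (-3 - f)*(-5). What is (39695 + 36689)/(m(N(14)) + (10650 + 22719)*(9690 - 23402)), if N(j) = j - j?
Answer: -76384/457555713 ≈ -0.00016694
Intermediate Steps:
N(j) = 0
m(f) = 15 + 6*f (m(f) = f + (15 + 5*f) = 15 + 6*f)
(39695 + 36689)/(m(N(14)) + (10650 + 22719)*(9690 - 23402)) = (39695 + 36689)/((15 + 6*0) + (10650 + 22719)*(9690 - 23402)) = 76384/((15 + 0) + 33369*(-13712)) = 76384/(15 - 457555728) = 76384/(-457555713) = 76384*(-1/457555713) = -76384/457555713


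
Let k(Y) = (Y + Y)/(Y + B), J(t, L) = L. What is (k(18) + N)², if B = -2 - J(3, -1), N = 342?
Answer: 34222500/289 ≈ 1.1842e+5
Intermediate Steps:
B = -1 (B = -2 - 1*(-1) = -2 + 1 = -1)
k(Y) = 2*Y/(-1 + Y) (k(Y) = (Y + Y)/(Y - 1) = (2*Y)/(-1 + Y) = 2*Y/(-1 + Y))
(k(18) + N)² = (2*18/(-1 + 18) + 342)² = (2*18/17 + 342)² = (2*18*(1/17) + 342)² = (36/17 + 342)² = (5850/17)² = 34222500/289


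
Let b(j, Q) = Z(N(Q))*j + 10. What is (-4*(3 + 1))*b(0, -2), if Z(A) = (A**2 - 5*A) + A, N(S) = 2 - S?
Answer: -160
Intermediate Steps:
Z(A) = A**2 - 4*A
b(j, Q) = 10 + j*(-2 - Q)*(2 - Q) (b(j, Q) = ((2 - Q)*(-4 + (2 - Q)))*j + 10 = ((2 - Q)*(-2 - Q))*j + 10 = ((-2 - Q)*(2 - Q))*j + 10 = j*(-2 - Q)*(2 - Q) + 10 = 10 + j*(-2 - Q)*(2 - Q))
(-4*(3 + 1))*b(0, -2) = (-4*(3 + 1))*(10 + 0*(-2 - 2)*(2 - 2)) = (-4*4)*(10 + 0*(-4)*0) = -16*(10 + 0) = -16*10 = -160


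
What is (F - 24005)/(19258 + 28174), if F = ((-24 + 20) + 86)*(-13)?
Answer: -25071/47432 ≈ -0.52857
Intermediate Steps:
F = -1066 (F = (-4 + 86)*(-13) = 82*(-13) = -1066)
(F - 24005)/(19258 + 28174) = (-1066 - 24005)/(19258 + 28174) = -25071/47432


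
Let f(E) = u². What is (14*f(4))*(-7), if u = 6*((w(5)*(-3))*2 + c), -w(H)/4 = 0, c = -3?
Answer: -31752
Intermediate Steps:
w(H) = 0 (w(H) = -4*0 = 0)
u = -18 (u = 6*((0*(-3))*2 - 3) = 6*(0*2 - 3) = 6*(0 - 3) = 6*(-3) = -18)
f(E) = 324 (f(E) = (-18)² = 324)
(14*f(4))*(-7) = (14*324)*(-7) = 4536*(-7) = -31752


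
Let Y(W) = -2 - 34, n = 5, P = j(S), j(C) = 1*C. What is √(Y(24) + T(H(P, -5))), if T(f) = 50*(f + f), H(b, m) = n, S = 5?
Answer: 4*√29 ≈ 21.541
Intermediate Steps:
j(C) = C
P = 5
H(b, m) = 5
Y(W) = -36
T(f) = 100*f (T(f) = 50*(2*f) = 100*f)
√(Y(24) + T(H(P, -5))) = √(-36 + 100*5) = √(-36 + 500) = √464 = 4*√29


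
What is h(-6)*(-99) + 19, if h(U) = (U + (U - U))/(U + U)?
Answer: -61/2 ≈ -30.500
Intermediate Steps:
h(U) = ½ (h(U) = (U + 0)/((2*U)) = U*(1/(2*U)) = ½)
h(-6)*(-99) + 19 = (½)*(-99) + 19 = -99/2 + 19 = -61/2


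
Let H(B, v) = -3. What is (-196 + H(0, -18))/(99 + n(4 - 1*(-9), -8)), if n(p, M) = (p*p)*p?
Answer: -199/2296 ≈ -0.086672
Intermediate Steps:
n(p, M) = p**3 (n(p, M) = p**2*p = p**3)
(-196 + H(0, -18))/(99 + n(4 - 1*(-9), -8)) = (-196 - 3)/(99 + (4 - 1*(-9))**3) = -199/(99 + (4 + 9)**3) = -199/(99 + 13**3) = -199/(99 + 2197) = -199/2296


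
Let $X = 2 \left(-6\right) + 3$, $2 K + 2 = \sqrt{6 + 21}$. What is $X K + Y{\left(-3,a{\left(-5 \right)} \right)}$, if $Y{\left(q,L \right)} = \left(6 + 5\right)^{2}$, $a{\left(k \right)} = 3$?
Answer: $130 - \frac{27 \sqrt{3}}{2} \approx 106.62$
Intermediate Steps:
$Y{\left(q,L \right)} = 121$ ($Y{\left(q,L \right)} = 11^{2} = 121$)
$K = -1 + \frac{3 \sqrt{3}}{2}$ ($K = -1 + \frac{\sqrt{6 + 21}}{2} = -1 + \frac{\sqrt{27}}{2} = -1 + \frac{3 \sqrt{3}}{2} \approx 1.5981$)
$X = -9$ ($X = -12 + 3 = -9$)
$X K + Y{\left(-3,a{\left(-5 \right)} \right)} = - 9 \left(-1 + \frac{3 \sqrt{3}}{2}\right) + 121 = \left(9 - \frac{27 \sqrt{3}}{2}\right) + 121 = 130 - \frac{27 \sqrt{3}}{2}$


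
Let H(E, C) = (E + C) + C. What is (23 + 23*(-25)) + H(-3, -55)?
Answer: -665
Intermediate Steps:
H(E, C) = E + 2*C (H(E, C) = (C + E) + C = E + 2*C)
(23 + 23*(-25)) + H(-3, -55) = (23 + 23*(-25)) + (-3 + 2*(-55)) = (23 - 575) + (-3 - 110) = -552 - 113 = -665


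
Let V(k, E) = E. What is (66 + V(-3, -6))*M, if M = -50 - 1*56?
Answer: -6360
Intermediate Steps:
M = -106 (M = -50 - 56 = -106)
(66 + V(-3, -6))*M = (66 - 6)*(-106) = 60*(-106) = -6360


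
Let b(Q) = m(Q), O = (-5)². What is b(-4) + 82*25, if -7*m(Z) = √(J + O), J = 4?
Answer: 2050 - √29/7 ≈ 2049.2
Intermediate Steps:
O = 25
m(Z) = -√29/7 (m(Z) = -√(4 + 25)/7 = -√29/7)
b(Q) = -√29/7
b(-4) + 82*25 = -√29/7 + 82*25 = -√29/7 + 2050 = 2050 - √29/7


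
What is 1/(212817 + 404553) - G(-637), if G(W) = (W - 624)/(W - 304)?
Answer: -778502629/580945170 ≈ -1.3401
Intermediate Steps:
G(W) = (-624 + W)/(-304 + W)
1/(212817 + 404553) - G(-637) = 1/(212817 + 404553) - (-624 - 637)/(-304 - 637) = 1/617370 - (-1261)/(-941) = 1/617370 - (-1)*(-1261)/941 = 1/617370 - 1*1261/941 = 1/617370 - 1261/941 = -778502629/580945170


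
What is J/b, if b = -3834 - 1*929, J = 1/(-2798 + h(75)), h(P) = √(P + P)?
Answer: 1399/18643939501 + 5*√6/37287879002 ≈ 7.5366e-8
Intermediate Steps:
h(P) = √2*√P (h(P) = √(2*P) = √2*√P)
J = 1/(-2798 + 5*√6) (J = 1/(-2798 + √2*√75) = 1/(-2798 + √2*(5*√3)) = 1/(-2798 + 5*√6) ≈ -0.00035897)
b = -4763 (b = -3834 - 929 = -4763)
J/b = (-1399/3914327 - 5*√6/7828654)/(-4763) = (-1399/3914327 - 5*√6/7828654)*(-1/4763) = 1399/18643939501 + 5*√6/37287879002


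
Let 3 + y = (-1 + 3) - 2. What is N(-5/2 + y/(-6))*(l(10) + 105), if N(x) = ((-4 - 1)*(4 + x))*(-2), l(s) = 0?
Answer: 2100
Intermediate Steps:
y = -3 (y = -3 + ((-1 + 3) - 2) = -3 + (2 - 2) = -3 + 0 = -3)
N(x) = 40 + 10*x (N(x) = -5*(4 + x)*(-2) = (-20 - 5*x)*(-2) = 40 + 10*x)
N(-5/2 + y/(-6))*(l(10) + 105) = (40 + 10*(-5/2 - 3/(-6)))*(0 + 105) = (40 + 10*(-5*1/2 - 3*(-1/6)))*105 = (40 + 10*(-5/2 + 1/2))*105 = (40 + 10*(-2))*105 = (40 - 20)*105 = 20*105 = 2100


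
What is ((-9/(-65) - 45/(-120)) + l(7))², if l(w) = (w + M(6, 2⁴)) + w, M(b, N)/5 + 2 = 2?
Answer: 56957209/270400 ≈ 210.64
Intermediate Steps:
M(b, N) = 0 (M(b, N) = -10 + 5*2 = -10 + 10 = 0)
l(w) = 2*w (l(w) = (w + 0) + w = w + w = 2*w)
((-9/(-65) - 45/(-120)) + l(7))² = ((-9/(-65) - 45/(-120)) + 2*7)² = ((-9*(-1/65) - 45*(-1/120)) + 14)² = ((9/65 + 3/8) + 14)² = (267/520 + 14)² = (7547/520)² = 56957209/270400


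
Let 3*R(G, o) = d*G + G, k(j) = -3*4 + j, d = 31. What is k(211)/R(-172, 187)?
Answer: -597/5504 ≈ -0.10847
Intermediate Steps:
k(j) = -12 + j
R(G, o) = 32*G/3 (R(G, o) = (31*G + G)/3 = (32*G)/3 = 32*G/3)
k(211)/R(-172, 187) = (-12 + 211)/(((32/3)*(-172))) = 199/(-5504/3) = 199*(-3/5504) = -597/5504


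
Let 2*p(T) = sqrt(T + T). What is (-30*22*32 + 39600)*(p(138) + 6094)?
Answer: 112617120 + 18480*sqrt(69) ≈ 1.1277e+8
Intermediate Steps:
p(T) = sqrt(2)*sqrt(T)/2 (p(T) = sqrt(T + T)/2 = sqrt(2*T)/2 = (sqrt(2)*sqrt(T))/2 = sqrt(2)*sqrt(T)/2)
(-30*22*32 + 39600)*(p(138) + 6094) = (-30*22*32 + 39600)*(sqrt(2)*sqrt(138)/2 + 6094) = (-660*32 + 39600)*(sqrt(69) + 6094) = (-21120 + 39600)*(6094 + sqrt(69)) = 18480*(6094 + sqrt(69)) = 112617120 + 18480*sqrt(69)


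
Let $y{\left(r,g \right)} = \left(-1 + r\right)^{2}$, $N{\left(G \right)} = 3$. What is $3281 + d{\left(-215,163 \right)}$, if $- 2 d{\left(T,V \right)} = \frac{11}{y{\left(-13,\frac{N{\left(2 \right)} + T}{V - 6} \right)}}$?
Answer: $\frac{1286141}{392} \approx 3281.0$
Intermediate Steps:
$d{\left(T,V \right)} = - \frac{11}{392}$ ($d{\left(T,V \right)} = - \frac{11 \frac{1}{\left(-1 - 13\right)^{2}}}{2} = - \frac{11 \frac{1}{\left(-14\right)^{2}}}{2} = - \frac{11 \cdot \frac{1}{196}}{2} = \left(- \frac{1}{2}\right) \frac{11}{196} = - \frac{11}{392}$)
$3281 + d{\left(-215,163 \right)} = 3281 - \frac{11}{392} = \frac{1286141}{392}$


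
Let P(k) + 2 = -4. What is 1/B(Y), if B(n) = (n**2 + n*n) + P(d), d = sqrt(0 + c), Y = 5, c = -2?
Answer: 1/44 ≈ 0.022727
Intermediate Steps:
d = I*sqrt(2) (d = sqrt(0 - 2) = sqrt(-2) = I*sqrt(2) ≈ 1.4142*I)
P(k) = -6 (P(k) = -2 - 4 = -6)
B(n) = -6 + 2*n**2 (B(n) = (n**2 + n*n) - 6 = (n**2 + n**2) - 6 = 2*n**2 - 6 = -6 + 2*n**2)
1/B(Y) = 1/(-6 + 2*5**2) = 1/(-6 + 2*25) = 1/(-6 + 50) = 1/44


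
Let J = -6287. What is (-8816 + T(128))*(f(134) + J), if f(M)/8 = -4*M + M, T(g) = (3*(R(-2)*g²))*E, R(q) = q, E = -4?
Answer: -3652953200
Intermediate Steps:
T(g) = 24*g² (T(g) = (3*(-2*g²))*(-4) = -6*g²*(-4) = 24*g²)
f(M) = -24*M (f(M) = 8*(-4*M + M) = 8*(-3*M) = -24*M)
(-8816 + T(128))*(f(134) + J) = (-8816 + 24*128²)*(-24*134 - 6287) = (-8816 + 24*16384)*(-3216 - 6287) = (-8816 + 393216)*(-9503) = 384400*(-9503) = -3652953200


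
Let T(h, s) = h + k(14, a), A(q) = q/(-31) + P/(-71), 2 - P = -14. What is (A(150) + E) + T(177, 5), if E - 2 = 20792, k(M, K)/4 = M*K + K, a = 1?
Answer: 46278085/2201 ≈ 21026.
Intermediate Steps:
P = 16 (P = 2 - 1*(-14) = 2 + 14 = 16)
A(q) = -16/71 - q/31 (A(q) = q/(-31) + 16/(-71) = q*(-1/31) + 16*(-1/71) = -q/31 - 16/71 = -16/71 - q/31)
k(M, K) = 4*K + 4*K*M (k(M, K) = 4*(M*K + K) = 4*(K*M + K) = 4*(K + K*M) = 4*K + 4*K*M)
T(h, s) = 60 + h (T(h, s) = h + 4*1*(1 + 14) = h + 4*1*15 = h + 60 = 60 + h)
E = 20794 (E = 2 + 20792 = 20794)
(A(150) + E) + T(177, 5) = ((-16/71 - 1/31*150) + 20794) + (60 + 177) = ((-16/71 - 150/31) + 20794) + 237 = (-11146/2201 + 20794) + 237 = 45756448/2201 + 237 = 46278085/2201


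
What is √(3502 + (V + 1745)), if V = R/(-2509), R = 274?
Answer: √33029602541/2509 ≈ 72.435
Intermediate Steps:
V = -274/2509 (V = 274/(-2509) = 274*(-1/2509) = -274/2509 ≈ -0.10921)
√(3502 + (V + 1745)) = √(3502 + (-274/2509 + 1745)) = √(3502 + 4377931/2509) = √(13164449/2509) = √33029602541/2509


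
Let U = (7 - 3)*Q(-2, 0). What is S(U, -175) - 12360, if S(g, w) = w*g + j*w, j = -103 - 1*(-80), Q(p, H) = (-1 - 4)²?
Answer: -25835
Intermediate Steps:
Q(p, H) = 25 (Q(p, H) = (-5)² = 25)
j = -23 (j = -103 + 80 = -23)
U = 100 (U = (7 - 3)*25 = 4*25 = 100)
S(g, w) = -23*w + g*w (S(g, w) = w*g - 23*w = g*w - 23*w = -23*w + g*w)
S(U, -175) - 12360 = -175*(-23 + 100) - 12360 = -175*77 - 12360 = -13475 - 12360 = -25835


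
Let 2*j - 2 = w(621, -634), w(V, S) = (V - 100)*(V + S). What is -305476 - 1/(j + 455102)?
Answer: -275977099110/903433 ≈ -3.0548e+5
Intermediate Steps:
w(V, S) = (-100 + V)*(S + V)
j = -6771/2 (j = 1 + (621² - 100*(-634) - 100*621 - 634*621)/2 = 1 + (385641 + 63400 - 62100 - 393714)/2 = 1 + (½)*(-6773) = 1 - 6773/2 = -6771/2 ≈ -3385.5)
-305476 - 1/(j + 455102) = -305476 - 1/(-6771/2 + 455102) = -305476 - 1/903433/2 = -305476 - 1*2/903433 = -305476 - 2/903433 = -275977099110/903433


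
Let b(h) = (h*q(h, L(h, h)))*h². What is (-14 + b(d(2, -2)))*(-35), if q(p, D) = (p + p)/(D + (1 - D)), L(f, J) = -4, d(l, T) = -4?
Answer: -17430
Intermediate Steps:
q(p, D) = 2*p (q(p, D) = (2*p)/1 = (2*p)*1 = 2*p)
b(h) = 2*h⁴ (b(h) = (h*(2*h))*h² = (2*h²)*h² = 2*h⁴)
(-14 + b(d(2, -2)))*(-35) = (-14 + 2*(-4)⁴)*(-35) = (-14 + 2*256)*(-35) = (-14 + 512)*(-35) = 498*(-35) = -17430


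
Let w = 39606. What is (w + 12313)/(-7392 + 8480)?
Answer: 51919/1088 ≈ 47.720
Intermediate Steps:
(w + 12313)/(-7392 + 8480) = (39606 + 12313)/(-7392 + 8480) = 51919/1088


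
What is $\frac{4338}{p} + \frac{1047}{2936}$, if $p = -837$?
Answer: $- \frac{1317781}{273048} \approx -4.8262$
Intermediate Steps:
$\frac{4338}{p} + \frac{1047}{2936} = \frac{4338}{-837} + \frac{1047}{2936} = 4338 \left(- \frac{1}{837}\right) + 1047 \cdot \frac{1}{2936} = - \frac{482}{93} + \frac{1047}{2936} = - \frac{1317781}{273048}$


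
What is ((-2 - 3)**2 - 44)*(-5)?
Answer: 95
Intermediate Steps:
((-2 - 3)**2 - 44)*(-5) = ((-5)**2 - 44)*(-5) = (25 - 44)*(-5) = -19*(-5) = 95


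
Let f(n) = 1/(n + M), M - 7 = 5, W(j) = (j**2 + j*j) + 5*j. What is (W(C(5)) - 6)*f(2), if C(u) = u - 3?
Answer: 6/7 ≈ 0.85714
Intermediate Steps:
C(u) = -3 + u
W(j) = 2*j**2 + 5*j (W(j) = (j**2 + j**2) + 5*j = 2*j**2 + 5*j)
M = 12 (M = 7 + 5 = 12)
f(n) = 1/(12 + n) (f(n) = 1/(n + 12) = 1/(12 + n))
(W(C(5)) - 6)*f(2) = ((-3 + 5)*(5 + 2*(-3 + 5)) - 6)/(12 + 2) = (2*(5 + 2*2) - 6)/14 = (2*(5 + 4) - 6)*(1/14) = (2*9 - 6)*(1/14) = (18 - 6)*(1/14) = 12*(1/14) = 6/7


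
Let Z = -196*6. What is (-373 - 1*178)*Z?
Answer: 647976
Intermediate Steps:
Z = -1176 (Z = -49*24 = -1176)
(-373 - 1*178)*Z = (-373 - 1*178)*(-1176) = (-373 - 178)*(-1176) = -551*(-1176) = 647976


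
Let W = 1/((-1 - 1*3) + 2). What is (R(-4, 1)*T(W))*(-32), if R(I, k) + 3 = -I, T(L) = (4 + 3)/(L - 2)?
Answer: 448/5 ≈ 89.600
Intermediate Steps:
W = -1/2 (W = 1/((-1 - 3) + 2) = 1/(-4 + 2) = 1/(-2) = -1/2 ≈ -0.50000)
T(L) = 7/(-2 + L)
R(I, k) = -3 - I
(R(-4, 1)*T(W))*(-32) = ((-3 - 1*(-4))*(7/(-2 - 1/2)))*(-32) = ((-3 + 4)*(7/(-5/2)))*(-32) = (1*(7*(-2/5)))*(-32) = (1*(-14/5))*(-32) = -14/5*(-32) = 448/5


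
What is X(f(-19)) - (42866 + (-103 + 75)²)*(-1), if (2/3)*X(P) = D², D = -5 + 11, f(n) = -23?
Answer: 43704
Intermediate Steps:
D = 6
X(P) = 54 (X(P) = (3/2)*6² = (3/2)*36 = 54)
X(f(-19)) - (42866 + (-103 + 75)²)*(-1) = 54 - (42866 + (-103 + 75)²)*(-1) = 54 - (42866 + (-28)²)*(-1) = 54 - (42866 + 784)*(-1) = 54 - 43650*(-1) = 54 - 1*(-43650) = 54 + 43650 = 43704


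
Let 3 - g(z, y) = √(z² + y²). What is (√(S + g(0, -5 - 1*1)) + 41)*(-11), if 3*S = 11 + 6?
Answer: -451 - 22*√6/3 ≈ -468.96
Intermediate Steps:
S = 17/3 (S = (11 + 6)/3 = (⅓)*17 = 17/3 ≈ 5.6667)
g(z, y) = 3 - √(y² + z²) (g(z, y) = 3 - √(z² + y²) = 3 - √(y² + z²))
(√(S + g(0, -5 - 1*1)) + 41)*(-11) = (√(17/3 + (3 - √((-5 - 1*1)² + 0²))) + 41)*(-11) = (√(17/3 + (3 - √((-5 - 1)² + 0))) + 41)*(-11) = (√(17/3 + (3 - √((-6)² + 0))) + 41)*(-11) = (√(17/3 + (3 - √(36 + 0))) + 41)*(-11) = (√(17/3 + (3 - √36)) + 41)*(-11) = (√(17/3 + (3 - 1*6)) + 41)*(-11) = (√(17/3 + (3 - 6)) + 41)*(-11) = (√(17/3 - 3) + 41)*(-11) = (√(8/3) + 41)*(-11) = (2*√6/3 + 41)*(-11) = (41 + 2*√6/3)*(-11) = -451 - 22*√6/3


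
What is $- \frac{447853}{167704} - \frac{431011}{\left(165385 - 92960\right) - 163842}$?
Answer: $\frac{31340891043}{15330996568} \approx 2.0443$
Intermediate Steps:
$- \frac{447853}{167704} - \frac{431011}{\left(165385 - 92960\right) - 163842} = \left(-447853\right) \frac{1}{167704} - \frac{431011}{72425 - 163842} = - \frac{447853}{167704} - \frac{431011}{-91417} = - \frac{447853}{167704} - - \frac{431011}{91417} = - \frac{447853}{167704} + \frac{431011}{91417} = \frac{31340891043}{15330996568}$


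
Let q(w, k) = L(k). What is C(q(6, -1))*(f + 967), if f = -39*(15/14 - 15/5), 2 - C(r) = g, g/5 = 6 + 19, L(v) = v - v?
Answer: -1794693/14 ≈ -1.2819e+5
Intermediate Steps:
L(v) = 0
q(w, k) = 0
g = 125 (g = 5*(6 + 19) = 5*25 = 125)
C(r) = -123 (C(r) = 2 - 1*125 = 2 - 125 = -123)
f = 1053/14 (f = -39*(15*(1/14) - 15*⅕) = -39*(15/14 - 3) = -39*(-27/14) = 1053/14 ≈ 75.214)
C(q(6, -1))*(f + 967) = -123*(1053/14 + 967) = -123*14591/14 = -1794693/14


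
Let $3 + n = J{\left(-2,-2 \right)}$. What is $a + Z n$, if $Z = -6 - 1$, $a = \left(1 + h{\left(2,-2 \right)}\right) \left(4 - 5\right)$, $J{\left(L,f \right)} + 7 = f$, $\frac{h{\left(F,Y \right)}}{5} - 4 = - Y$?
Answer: $53$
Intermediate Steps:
$h{\left(F,Y \right)} = 20 - 5 Y$ ($h{\left(F,Y \right)} = 20 + 5 \left(- Y\right) = 20 - 5 Y$)
$J{\left(L,f \right)} = -7 + f$
$n = -12$ ($n = -3 - 9 = -12$)
$a = -31$ ($a = \left(1 + \left(20 - -10\right)\right) \left(4 - 5\right) = \left(1 + \left(20 + 10\right)\right) \left(-1\right) = \left(1 + 30\right) \left(-1\right) = 31 \left(-1\right) = -31$)
$Z = -7$ ($Z = -6 - 1 = -7$)
$a + Z n = -31 - -84 = -31 + 84 = 53$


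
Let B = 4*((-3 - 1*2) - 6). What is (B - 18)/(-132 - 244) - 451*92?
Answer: -7800465/188 ≈ -41492.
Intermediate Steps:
B = -44 (B = 4*((-3 - 2) - 6) = 4*(-5 - 6) = 4*(-11) = -44)
(B - 18)/(-132 - 244) - 451*92 = (-44 - 18)/(-132 - 244) - 451*92 = -62/(-376) - 41492 = -62*(-1/376) - 41492 = 31/188 - 41492 = -7800465/188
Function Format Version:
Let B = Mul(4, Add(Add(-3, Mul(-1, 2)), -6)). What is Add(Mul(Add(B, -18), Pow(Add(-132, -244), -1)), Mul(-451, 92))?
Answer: Rational(-7800465, 188) ≈ -41492.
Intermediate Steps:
B = -44 (B = Mul(4, Add(Add(-3, -2), -6)) = Mul(4, Add(-5, -6)) = Mul(4, -11) = -44)
Add(Mul(Add(B, -18), Pow(Add(-132, -244), -1)), Mul(-451, 92)) = Add(Mul(Add(-44, -18), Pow(Add(-132, -244), -1)), Mul(-451, 92)) = Add(Mul(-62, Pow(-376, -1)), -41492) = Add(Mul(-62, Rational(-1, 376)), -41492) = Add(Rational(31, 188), -41492) = Rational(-7800465, 188)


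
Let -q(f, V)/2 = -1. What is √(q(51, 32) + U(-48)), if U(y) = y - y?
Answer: √2 ≈ 1.4142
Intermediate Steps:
q(f, V) = 2 (q(f, V) = -2*(-1) = 2)
U(y) = 0
√(q(51, 32) + U(-48)) = √(2 + 0) = √2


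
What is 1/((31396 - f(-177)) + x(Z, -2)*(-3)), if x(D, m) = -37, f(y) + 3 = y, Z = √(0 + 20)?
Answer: 1/31687 ≈ 3.1559e-5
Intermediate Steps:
Z = 2*√5 (Z = √20 = 2*√5 ≈ 4.4721)
f(y) = -3 + y
1/((31396 - f(-177)) + x(Z, -2)*(-3)) = 1/((31396 - (-3 - 177)) - 37*(-3)) = 1/((31396 - 1*(-180)) + 111) = 1/((31396 + 180) + 111) = 1/(31576 + 111) = 1/31687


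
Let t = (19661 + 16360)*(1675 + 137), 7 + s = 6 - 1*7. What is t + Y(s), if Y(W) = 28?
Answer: 65270080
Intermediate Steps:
s = -8 (s = -7 + (6 - 1*7) = -7 + (6 - 7) = -7 - 1 = -8)
t = 65270052 (t = 36021*1812 = 65270052)
t + Y(s) = 65270052 + 28 = 65270080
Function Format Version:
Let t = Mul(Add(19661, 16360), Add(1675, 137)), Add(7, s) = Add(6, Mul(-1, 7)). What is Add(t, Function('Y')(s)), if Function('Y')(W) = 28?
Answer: 65270080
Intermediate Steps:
s = -8 (s = Add(-7, Add(6, Mul(-1, 7))) = Add(-7, Add(6, -7)) = Add(-7, -1) = -8)
t = 65270052 (t = Mul(36021, 1812) = 65270052)
Add(t, Function('Y')(s)) = Add(65270052, 28) = 65270080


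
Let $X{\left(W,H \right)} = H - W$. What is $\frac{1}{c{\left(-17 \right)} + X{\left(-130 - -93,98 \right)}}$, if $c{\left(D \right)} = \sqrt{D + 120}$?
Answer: $\frac{135}{18122} - \frac{\sqrt{103}}{18122} \approx 0.0068895$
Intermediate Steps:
$c{\left(D \right)} = \sqrt{120 + D}$
$\frac{1}{c{\left(-17 \right)} + X{\left(-130 - -93,98 \right)}} = \frac{1}{\sqrt{120 - 17} + \left(98 - \left(-130 - -93\right)\right)} = \frac{1}{\sqrt{103} + \left(98 - \left(-130 + 93\right)\right)} = \frac{1}{\sqrt{103} + \left(98 - -37\right)} = \frac{1}{\sqrt{103} + \left(98 + 37\right)} = \frac{1}{\sqrt{103} + 135} = \frac{1}{135 + \sqrt{103}}$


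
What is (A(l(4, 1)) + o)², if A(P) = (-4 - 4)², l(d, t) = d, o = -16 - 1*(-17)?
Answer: 4225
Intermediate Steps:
o = 1 (o = -16 + 17 = 1)
A(P) = 64 (A(P) = (-8)² = 64)
(A(l(4, 1)) + o)² = (64 + 1)² = 65² = 4225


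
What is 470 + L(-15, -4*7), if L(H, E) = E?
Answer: 442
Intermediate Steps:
470 + L(-15, -4*7) = 470 - 4*7 = 470 - 28 = 442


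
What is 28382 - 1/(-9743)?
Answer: 276525827/9743 ≈ 28382.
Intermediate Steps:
28382 - 1/(-9743) = 28382 - 1*(-1/9743) = 28382 + 1/9743 = 276525827/9743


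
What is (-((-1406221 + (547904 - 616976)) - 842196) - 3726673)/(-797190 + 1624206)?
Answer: -58716/34459 ≈ -1.7039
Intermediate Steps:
(-((-1406221 + (547904 - 616976)) - 842196) - 3726673)/(-797190 + 1624206) = (-((-1406221 - 69072) - 842196) - 3726673)/827016 = (-(-1475293 - 842196) - 3726673)*(1/827016) = (-1*(-2317489) - 3726673)*(1/827016) = (2317489 - 3726673)*(1/827016) = -1409184*1/827016 = -58716/34459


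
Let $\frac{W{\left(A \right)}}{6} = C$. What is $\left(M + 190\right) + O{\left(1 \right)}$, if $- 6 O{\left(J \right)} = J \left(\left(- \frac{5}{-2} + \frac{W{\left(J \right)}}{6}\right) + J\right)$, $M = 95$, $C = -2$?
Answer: $\frac{1139}{4} \approx 284.75$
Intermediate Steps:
$W{\left(A \right)} = -12$ ($W{\left(A \right)} = 6 \left(-2\right) = -12$)
$O{\left(J \right)} = - \frac{J \left(\frac{1}{2} + J\right)}{6}$ ($O{\left(J \right)} = - \frac{J \left(\left(- \frac{5}{-2} - \frac{12}{6}\right) + J\right)}{6} = - \frac{J \left(\left(\left(-5\right) \left(- \frac{1}{2}\right) - 2\right) + J\right)}{6} = - \frac{J \left(\left(\frac{5}{2} - 2\right) + J\right)}{6} = - \frac{J \left(\frac{1}{2} + J\right)}{6}$)
$\left(M + 190\right) + O{\left(1 \right)} = \left(95 + 190\right) - \frac{1 + 2 \cdot 1}{12} = 285 - \frac{1 + 2}{12} = 285 - \frac{1}{12} \cdot 3 = 285 - \frac{1}{4} = \frac{1139}{4}$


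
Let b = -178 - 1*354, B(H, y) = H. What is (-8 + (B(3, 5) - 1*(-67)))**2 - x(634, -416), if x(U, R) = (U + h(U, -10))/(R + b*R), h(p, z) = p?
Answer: 212280739/55224 ≈ 3844.0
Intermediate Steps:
b = -532 (b = -178 - 354 = -532)
x(U, R) = -2*U/(531*R) (x(U, R) = (U + U)/(R - 532*R) = (2*U)/((-531*R)) = (2*U)*(-1/(531*R)) = -2*U/(531*R))
(-8 + (B(3, 5) - 1*(-67)))**2 - x(634, -416) = (-8 + (3 - 1*(-67)))**2 - (-2)*634/(531*(-416)) = (-8 + (3 + 67))**2 - (-2)*634*(-1)/(531*416) = (-8 + 70)**2 - 1*317/55224 = 62**2 - 317/55224 = 3844 - 317/55224 = 212280739/55224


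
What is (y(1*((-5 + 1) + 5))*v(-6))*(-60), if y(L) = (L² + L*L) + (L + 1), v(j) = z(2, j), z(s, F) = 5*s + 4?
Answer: -3360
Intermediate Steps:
z(s, F) = 4 + 5*s
v(j) = 14 (v(j) = 4 + 5*2 = 4 + 10 = 14)
y(L) = 1 + L + 2*L² (y(L) = (L² + L²) + (1 + L) = 2*L² + (1 + L) = 1 + L + 2*L²)
(y(1*((-5 + 1) + 5))*v(-6))*(-60) = ((1 + 1*((-5 + 1) + 5) + 2*(1*((-5 + 1) + 5))²)*14)*(-60) = ((1 + 1*(-4 + 5) + 2*(1*(-4 + 5))²)*14)*(-60) = ((1 + 1*1 + 2*(1*1)²)*14)*(-60) = ((1 + 1 + 2*1²)*14)*(-60) = ((1 + 1 + 2*1)*14)*(-60) = ((1 + 1 + 2)*14)*(-60) = (4*14)*(-60) = 56*(-60) = -3360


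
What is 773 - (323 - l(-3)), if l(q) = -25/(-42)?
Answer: 18925/42 ≈ 450.60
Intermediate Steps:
l(q) = 25/42 (l(q) = -25*(-1/42) = 25/42)
773 - (323 - l(-3)) = 773 - (323 - 1*25/42) = 773 - (323 - 25/42) = 773 - 1*13541/42 = 773 - 13541/42 = 18925/42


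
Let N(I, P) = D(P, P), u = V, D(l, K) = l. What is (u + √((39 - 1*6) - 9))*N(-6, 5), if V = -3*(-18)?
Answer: 270 + 10*√6 ≈ 294.50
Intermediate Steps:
V = 54
u = 54
N(I, P) = P
(u + √((39 - 1*6) - 9))*N(-6, 5) = (54 + √((39 - 1*6) - 9))*5 = (54 + √((39 - 6) - 9))*5 = (54 + √(33 - 9))*5 = (54 + √24)*5 = (54 + 2*√6)*5 = 270 + 10*√6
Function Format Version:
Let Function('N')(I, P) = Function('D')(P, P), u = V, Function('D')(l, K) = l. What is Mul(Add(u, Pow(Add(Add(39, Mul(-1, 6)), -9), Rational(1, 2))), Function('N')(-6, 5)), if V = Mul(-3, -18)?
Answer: Add(270, Mul(10, Pow(6, Rational(1, 2)))) ≈ 294.50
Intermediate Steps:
V = 54
u = 54
Function('N')(I, P) = P
Mul(Add(u, Pow(Add(Add(39, Mul(-1, 6)), -9), Rational(1, 2))), Function('N')(-6, 5)) = Mul(Add(54, Pow(Add(Add(39, Mul(-1, 6)), -9), Rational(1, 2))), 5) = Mul(Add(54, Pow(Add(Add(39, -6), -9), Rational(1, 2))), 5) = Mul(Add(54, Pow(Add(33, -9), Rational(1, 2))), 5) = Mul(Add(54, Pow(24, Rational(1, 2))), 5) = Mul(Add(54, Mul(2, Pow(6, Rational(1, 2)))), 5) = Add(270, Mul(10, Pow(6, Rational(1, 2))))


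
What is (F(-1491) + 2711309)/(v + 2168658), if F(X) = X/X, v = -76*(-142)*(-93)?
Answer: 451885/194167 ≈ 2.3273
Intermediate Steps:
v = -1003656 (v = 10792*(-93) = -1003656)
F(X) = 1
(F(-1491) + 2711309)/(v + 2168658) = (1 + 2711309)/(-1003656 + 2168658) = 2711310/1165002 = 2711310*(1/1165002) = 451885/194167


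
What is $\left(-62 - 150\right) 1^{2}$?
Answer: $-212$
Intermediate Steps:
$\left(-62 - 150\right) 1^{2} = \left(-212\right) 1 = -212$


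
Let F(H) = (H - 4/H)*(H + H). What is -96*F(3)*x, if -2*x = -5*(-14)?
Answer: 33600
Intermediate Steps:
F(H) = 2*H*(H - 4/H) (F(H) = (H - 4/H)*(2*H) = 2*H*(H - 4/H))
x = -35 (x = -(-5)*(-14)/2 = -½*70 = -35)
-96*F(3)*x = -96*(-8 + 2*3²)*(-35) = -96*(-8 + 2*9)*(-35) = -96*(-8 + 18)*(-35) = -960*(-35) = -96*(-350) = 33600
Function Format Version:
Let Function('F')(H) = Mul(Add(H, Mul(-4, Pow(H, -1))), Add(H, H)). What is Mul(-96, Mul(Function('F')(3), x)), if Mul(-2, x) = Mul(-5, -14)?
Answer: 33600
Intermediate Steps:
Function('F')(H) = Mul(2, H, Add(H, Mul(-4, Pow(H, -1)))) (Function('F')(H) = Mul(Add(H, Mul(-4, Pow(H, -1))), Mul(2, H)) = Mul(2, H, Add(H, Mul(-4, Pow(H, -1)))))
x = -35 (x = Mul(Rational(-1, 2), Mul(-5, -14)) = Mul(Rational(-1, 2), 70) = -35)
Mul(-96, Mul(Function('F')(3), x)) = Mul(-96, Mul(Add(-8, Mul(2, Pow(3, 2))), -35)) = Mul(-96, Mul(Add(-8, Mul(2, 9)), -35)) = Mul(-96, Mul(Add(-8, 18), -35)) = Mul(-96, Mul(10, -35)) = Mul(-96, -350) = 33600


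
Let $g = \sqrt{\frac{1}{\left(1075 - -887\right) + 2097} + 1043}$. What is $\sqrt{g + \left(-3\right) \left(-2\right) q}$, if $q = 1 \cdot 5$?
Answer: $\frac{\sqrt{54918270 + 1353 \sqrt{1909325638}}}{1353} \approx 7.8928$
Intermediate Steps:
$q = 5$
$g = \frac{\sqrt{1909325638}}{1353}$ ($g = \sqrt{\frac{1}{\left(1075 + 887\right) + 2097} + 1043} = \sqrt{\frac{1}{1962 + 2097} + 1043} = \sqrt{\frac{1}{4059} + 1043} = \sqrt{\frac{4233538}{4059}} = \frac{\sqrt{1909325638}}{1353} \approx 32.296$)
$\sqrt{g + \left(-3\right) \left(-2\right) q} = \sqrt{\frac{\sqrt{1909325638}}{1353} + \left(-3\right) \left(-2\right) 5} = \sqrt{\frac{\sqrt{1909325638}}{1353} + 6 \cdot 5} = \sqrt{\frac{\sqrt{1909325638}}{1353} + 30} = \sqrt{30 + \frac{\sqrt{1909325638}}{1353}}$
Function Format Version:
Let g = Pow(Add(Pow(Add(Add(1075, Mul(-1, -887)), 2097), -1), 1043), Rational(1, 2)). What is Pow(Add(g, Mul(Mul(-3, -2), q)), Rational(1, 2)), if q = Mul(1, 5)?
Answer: Mul(Rational(1, 1353), Pow(Add(54918270, Mul(1353, Pow(1909325638, Rational(1, 2)))), Rational(1, 2))) ≈ 7.8928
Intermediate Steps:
q = 5
g = Mul(Rational(1, 1353), Pow(1909325638, Rational(1, 2))) (g = Pow(Add(Pow(Add(Add(1075, 887), 2097), -1), 1043), Rational(1, 2)) = Pow(Add(Pow(Add(1962, 2097), -1), 1043), Rational(1, 2)) = Pow(Add(Pow(4059, -1), 1043), Rational(1, 2)) = Pow(Add(Rational(1, 4059), 1043), Rational(1, 2)) = Pow(Rational(4233538, 4059), Rational(1, 2)) = Mul(Rational(1, 1353), Pow(1909325638, Rational(1, 2))) ≈ 32.296)
Pow(Add(g, Mul(Mul(-3, -2), q)), Rational(1, 2)) = Pow(Add(Mul(Rational(1, 1353), Pow(1909325638, Rational(1, 2))), Mul(Mul(-3, -2), 5)), Rational(1, 2)) = Pow(Add(Mul(Rational(1, 1353), Pow(1909325638, Rational(1, 2))), Mul(6, 5)), Rational(1, 2)) = Pow(Add(Mul(Rational(1, 1353), Pow(1909325638, Rational(1, 2))), 30), Rational(1, 2)) = Pow(Add(30, Mul(Rational(1, 1353), Pow(1909325638, Rational(1, 2)))), Rational(1, 2))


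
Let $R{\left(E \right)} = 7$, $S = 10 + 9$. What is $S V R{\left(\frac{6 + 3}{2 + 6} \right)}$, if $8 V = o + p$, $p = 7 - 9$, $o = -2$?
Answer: $- \frac{133}{2} \approx -66.5$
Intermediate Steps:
$p = -2$ ($p = 7 - 9 = -2$)
$S = 19$
$V = - \frac{1}{2}$ ($V = \frac{-2 - 2}{8} = \frac{1}{8} \left(-4\right) = - \frac{1}{2} \approx -0.5$)
$S V R{\left(\frac{6 + 3}{2 + 6} \right)} = 19 \left(- \frac{1}{2}\right) 7 = \left(- \frac{19}{2}\right) 7 = - \frac{133}{2}$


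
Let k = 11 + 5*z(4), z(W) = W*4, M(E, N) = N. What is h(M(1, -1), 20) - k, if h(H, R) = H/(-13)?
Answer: -1182/13 ≈ -90.923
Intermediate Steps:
z(W) = 4*W
h(H, R) = -H/13 (h(H, R) = H*(-1/13) = -H/13)
k = 91 (k = 11 + 5*(4*4) = 11 + 5*16 = 11 + 80 = 91)
h(M(1, -1), 20) - k = -1/13*(-1) - 1*91 = 1/13 - 91 = -1182/13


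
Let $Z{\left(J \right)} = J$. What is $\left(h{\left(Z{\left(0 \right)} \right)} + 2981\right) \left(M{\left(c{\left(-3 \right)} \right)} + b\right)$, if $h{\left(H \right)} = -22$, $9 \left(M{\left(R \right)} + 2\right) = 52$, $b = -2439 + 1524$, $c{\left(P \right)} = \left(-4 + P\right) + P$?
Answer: $- \frac{24266759}{9} \approx -2.6963 \cdot 10^{6}$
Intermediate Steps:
$c{\left(P \right)} = -4 + 2 P$
$b = -915$
$M{\left(R \right)} = \frac{34}{9}$ ($M{\left(R \right)} = -2 + \frac{1}{9} \cdot 52 = -2 + \frac{52}{9} = \frac{34}{9}$)
$\left(h{\left(Z{\left(0 \right)} \right)} + 2981\right) \left(M{\left(c{\left(-3 \right)} \right)} + b\right) = \left(-22 + 2981\right) \left(\frac{34}{9} - 915\right) = 2959 \left(- \frac{8201}{9}\right) = - \frac{24266759}{9}$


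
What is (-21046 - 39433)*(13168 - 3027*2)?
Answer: -430247606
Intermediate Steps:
(-21046 - 39433)*(13168 - 3027*2) = -60479*(13168 - 6054) = -60479*7114 = -430247606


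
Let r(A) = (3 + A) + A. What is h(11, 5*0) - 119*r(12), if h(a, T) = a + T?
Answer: -3202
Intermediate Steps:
h(a, T) = T + a
r(A) = 3 + 2*A
h(11, 5*0) - 119*r(12) = (5*0 + 11) - 119*(3 + 2*12) = (0 + 11) - 119*(3 + 24) = 11 - 119*27 = 11 - 3213 = -3202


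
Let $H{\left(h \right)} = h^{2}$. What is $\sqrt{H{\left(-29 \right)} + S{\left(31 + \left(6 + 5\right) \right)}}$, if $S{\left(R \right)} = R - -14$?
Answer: $\sqrt{897} \approx 29.95$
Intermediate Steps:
$S{\left(R \right)} = 14 + R$ ($S{\left(R \right)} = R + 14 = 14 + R$)
$\sqrt{H{\left(-29 \right)} + S{\left(31 + \left(6 + 5\right) \right)}} = \sqrt{\left(-29\right)^{2} + \left(14 + \left(31 + \left(6 + 5\right)\right)\right)} = \sqrt{841 + \left(14 + \left(31 + 11\right)\right)} = \sqrt{841 + \left(14 + 42\right)} = \sqrt{841 + 56} = \sqrt{897}$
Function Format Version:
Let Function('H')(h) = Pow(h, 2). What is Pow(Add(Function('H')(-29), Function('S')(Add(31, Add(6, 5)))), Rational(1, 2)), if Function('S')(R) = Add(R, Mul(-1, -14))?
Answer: Pow(897, Rational(1, 2)) ≈ 29.950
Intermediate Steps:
Function('S')(R) = Add(14, R) (Function('S')(R) = Add(R, 14) = Add(14, R))
Pow(Add(Function('H')(-29), Function('S')(Add(31, Add(6, 5)))), Rational(1, 2)) = Pow(Add(Pow(-29, 2), Add(14, Add(31, Add(6, 5)))), Rational(1, 2)) = Pow(Add(841, Add(14, Add(31, 11))), Rational(1, 2)) = Pow(Add(841, Add(14, 42)), Rational(1, 2)) = Pow(Add(841, 56), Rational(1, 2)) = Pow(897, Rational(1, 2))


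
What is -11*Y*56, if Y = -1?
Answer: 616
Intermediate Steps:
-11*Y*56 = -11*(-1)*56 = 11*56 = 616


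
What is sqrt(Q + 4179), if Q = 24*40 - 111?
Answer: 2*sqrt(1257) ≈ 70.908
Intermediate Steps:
Q = 849 (Q = 960 - 111 = 849)
sqrt(Q + 4179) = sqrt(849 + 4179) = sqrt(5028) = 2*sqrt(1257)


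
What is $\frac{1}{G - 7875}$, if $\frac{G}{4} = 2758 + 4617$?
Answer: $\frac{1}{21625} \approx 4.6243 \cdot 10^{-5}$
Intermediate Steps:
$G = 29500$ ($G = 4 \left(2758 + 4617\right) = 4 \cdot 7375 = 29500$)
$\frac{1}{G - 7875} = \frac{1}{29500 - 7875} = \frac{1}{21625}$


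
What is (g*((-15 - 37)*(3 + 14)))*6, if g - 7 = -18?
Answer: 58344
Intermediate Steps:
g = -11 (g = 7 - 18 = -11)
(g*((-15 - 37)*(3 + 14)))*6 = -11*(-15 - 37)*(3 + 14)*6 = -(-572)*17*6 = -11*(-884)*6 = 9724*6 = 58344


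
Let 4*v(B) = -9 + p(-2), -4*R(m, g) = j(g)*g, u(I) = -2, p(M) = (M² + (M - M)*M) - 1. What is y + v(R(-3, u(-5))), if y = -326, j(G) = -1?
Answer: -655/2 ≈ -327.50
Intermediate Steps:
p(M) = -1 + M² (p(M) = (M² + 0*M) - 1 = (M² + 0) - 1 = M² - 1 = -1 + M²)
R(m, g) = g/4 (R(m, g) = -(-1)*g/4 = g/4)
v(B) = -3/2 (v(B) = (-9 + (-1 + (-2)²))/4 = (-9 + (-1 + 4))/4 = (-9 + 3)/4 = (¼)*(-6) = -3/2)
y + v(R(-3, u(-5))) = -326 - 3/2 = -655/2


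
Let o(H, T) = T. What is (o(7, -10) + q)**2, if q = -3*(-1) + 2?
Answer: 25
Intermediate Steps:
q = 5 (q = 3 + 2 = 5)
(o(7, -10) + q)**2 = (-10 + 5)**2 = (-5)**2 = 25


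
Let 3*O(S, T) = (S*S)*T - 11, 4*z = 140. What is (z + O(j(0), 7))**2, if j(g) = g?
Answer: 8836/9 ≈ 981.78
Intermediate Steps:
z = 35 (z = (1/4)*140 = 35)
O(S, T) = -11/3 + T*S**2/3 (O(S, T) = ((S*S)*T - 11)/3 = (S**2*T - 11)/3 = (T*S**2 - 11)/3 = (-11 + T*S**2)/3 = -11/3 + T*S**2/3)
(z + O(j(0), 7))**2 = (35 + (-11/3 + (1/3)*7*0**2))**2 = (35 + (-11/3 + (1/3)*7*0))**2 = (35 + (-11/3 + 0))**2 = (35 - 11/3)**2 = (94/3)**2 = 8836/9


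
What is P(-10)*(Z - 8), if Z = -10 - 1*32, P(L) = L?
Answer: 500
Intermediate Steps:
Z = -42 (Z = -10 - 32 = -42)
P(-10)*(Z - 8) = -10*(-42 - 8) = -10*(-50) = 500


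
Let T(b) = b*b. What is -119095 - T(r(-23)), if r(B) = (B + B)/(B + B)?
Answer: -119096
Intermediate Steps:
r(B) = 1 (r(B) = (2*B)/((2*B)) = (2*B)*(1/(2*B)) = 1)
T(b) = b²
-119095 - T(r(-23)) = -119095 - 1*1² = -119095 - 1*1 = -119095 - 1 = -119096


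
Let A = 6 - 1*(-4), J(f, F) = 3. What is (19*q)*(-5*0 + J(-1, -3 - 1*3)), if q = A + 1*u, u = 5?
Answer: 855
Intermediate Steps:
A = 10 (A = 6 + 4 = 10)
q = 15 (q = 10 + 1*5 = 10 + 5 = 15)
(19*q)*(-5*0 + J(-1, -3 - 1*3)) = (19*15)*(-5*0 + 3) = 285*(0 + 3) = 285*3 = 855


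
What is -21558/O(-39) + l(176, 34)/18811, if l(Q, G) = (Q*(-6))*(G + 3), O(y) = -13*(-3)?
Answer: -10437214/18811 ≈ -554.85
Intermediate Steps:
O(y) = 39
l(Q, G) = -6*Q*(3 + G) (l(Q, G) = (-6*Q)*(3 + G) = -6*Q*(3 + G))
-21558/O(-39) + l(176, 34)/18811 = -21558/39 - 6*176*(3 + 34)/18811 = -21558*1/39 - 6*176*37*(1/18811) = -7186/13 - 39072*1/18811 = -7186/13 - 39072/18811 = -10437214/18811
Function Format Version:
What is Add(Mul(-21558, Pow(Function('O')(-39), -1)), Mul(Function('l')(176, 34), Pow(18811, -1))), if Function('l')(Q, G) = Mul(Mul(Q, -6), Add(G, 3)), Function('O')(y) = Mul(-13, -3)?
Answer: Rational(-10437214, 18811) ≈ -554.85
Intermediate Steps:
Function('O')(y) = 39
Function('l')(Q, G) = Mul(-6, Q, Add(3, G)) (Function('l')(Q, G) = Mul(Mul(-6, Q), Add(3, G)) = Mul(-6, Q, Add(3, G)))
Add(Mul(-21558, Pow(Function('O')(-39), -1)), Mul(Function('l')(176, 34), Pow(18811, -1))) = Add(Mul(-21558, Pow(39, -1)), Mul(Mul(-6, 176, Add(3, 34)), Pow(18811, -1))) = Add(Mul(-21558, Rational(1, 39)), Mul(Mul(-6, 176, 37), Rational(1, 18811))) = Add(Rational(-7186, 13), Mul(-39072, Rational(1, 18811))) = Add(Rational(-7186, 13), Rational(-39072, 18811)) = Rational(-10437214, 18811)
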